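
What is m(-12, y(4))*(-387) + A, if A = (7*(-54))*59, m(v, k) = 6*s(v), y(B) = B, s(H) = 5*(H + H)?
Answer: 256338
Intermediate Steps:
s(H) = 10*H (s(H) = 5*(2*H) = 10*H)
m(v, k) = 60*v (m(v, k) = 6*(10*v) = 60*v)
A = -22302 (A = -378*59 = -22302)
m(-12, y(4))*(-387) + A = (60*(-12))*(-387) - 22302 = -720*(-387) - 22302 = 278640 - 22302 = 256338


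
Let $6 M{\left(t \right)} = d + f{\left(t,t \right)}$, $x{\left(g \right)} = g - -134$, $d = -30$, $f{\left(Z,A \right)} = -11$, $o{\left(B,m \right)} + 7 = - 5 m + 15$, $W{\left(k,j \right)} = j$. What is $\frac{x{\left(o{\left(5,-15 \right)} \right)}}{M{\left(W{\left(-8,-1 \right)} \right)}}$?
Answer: $- \frac{1302}{41} \approx -31.756$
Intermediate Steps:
$o{\left(B,m \right)} = 8 - 5 m$ ($o{\left(B,m \right)} = -7 - \left(-15 + 5 m\right) = 8 - 5 m$)
$x{\left(g \right)} = 134 + g$ ($x{\left(g \right)} = g + 134 = 134 + g$)
$M{\left(t \right)} = - \frac{41}{6}$ ($M{\left(t \right)} = \frac{-30 - 11}{6} = \frac{1}{6} \left(-41\right) = - \frac{41}{6}$)
$\frac{x{\left(o{\left(5,-15 \right)} \right)}}{M{\left(W{\left(-8,-1 \right)} \right)}} = \frac{134 + \left(8 - -75\right)}{- \frac{41}{6}} = \left(134 + \left(8 + 75\right)\right) \left(- \frac{6}{41}\right) = \left(134 + 83\right) \left(- \frac{6}{41}\right) = 217 \left(- \frac{6}{41}\right) = - \frac{1302}{41}$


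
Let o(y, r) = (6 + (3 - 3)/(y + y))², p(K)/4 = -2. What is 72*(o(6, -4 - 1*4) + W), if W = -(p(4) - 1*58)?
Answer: 7344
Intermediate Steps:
p(K) = -8 (p(K) = 4*(-2) = -8)
o(y, r) = 36 (o(y, r) = (6 + 0/((2*y)))² = (6 + 0*(1/(2*y)))² = (6 + 0)² = 6² = 36)
W = 66 (W = -(-8 - 1*58) = -(-8 - 58) = -1*(-66) = 66)
72*(o(6, -4 - 1*4) + W) = 72*(36 + 66) = 72*102 = 7344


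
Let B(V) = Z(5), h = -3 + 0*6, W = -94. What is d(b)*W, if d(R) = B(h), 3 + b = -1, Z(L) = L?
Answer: -470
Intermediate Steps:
b = -4 (b = -3 - 1 = -4)
h = -3 (h = -3 + 0 = -3)
B(V) = 5
d(R) = 5
d(b)*W = 5*(-94) = -470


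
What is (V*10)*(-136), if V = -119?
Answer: 161840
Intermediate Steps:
(V*10)*(-136) = -119*10*(-136) = -1190*(-136) = 161840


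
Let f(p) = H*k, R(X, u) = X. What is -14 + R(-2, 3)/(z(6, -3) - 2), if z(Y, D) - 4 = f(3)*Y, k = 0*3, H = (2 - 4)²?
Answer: -15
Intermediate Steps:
H = 4 (H = (-2)² = 4)
k = 0
f(p) = 0 (f(p) = 4*0 = 0)
z(Y, D) = 4 (z(Y, D) = 4 + 0*Y = 4 + 0 = 4)
-14 + R(-2, 3)/(z(6, -3) - 2) = -14 - 2/(4 - 2) = -14 - 2/2 = -14 + (½)*(-2) = -14 - 1 = -15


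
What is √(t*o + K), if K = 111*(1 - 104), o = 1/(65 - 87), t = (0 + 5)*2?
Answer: 2*I*√345862/11 ≈ 106.93*I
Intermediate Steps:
t = 10 (t = 5*2 = 10)
o = -1/22 (o = 1/(-22) = -1/22 ≈ -0.045455)
K = -11433 (K = 111*(-103) = -11433)
√(t*o + K) = √(10*(-1/22) - 11433) = √(-5/11 - 11433) = √(-125768/11) = 2*I*√345862/11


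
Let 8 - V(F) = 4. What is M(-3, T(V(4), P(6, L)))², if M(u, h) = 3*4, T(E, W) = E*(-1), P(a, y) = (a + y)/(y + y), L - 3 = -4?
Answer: 144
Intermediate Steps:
V(F) = 4 (V(F) = 8 - 1*4 = 8 - 4 = 4)
L = -1 (L = 3 - 4 = -1)
P(a, y) = (a + y)/(2*y) (P(a, y) = (a + y)/((2*y)) = (a + y)*(1/(2*y)) = (a + y)/(2*y))
T(E, W) = -E
M(u, h) = 12
M(-3, T(V(4), P(6, L)))² = 12² = 144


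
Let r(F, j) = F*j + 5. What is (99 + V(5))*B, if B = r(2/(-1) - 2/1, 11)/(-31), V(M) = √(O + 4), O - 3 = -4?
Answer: 3861/31 + 39*√3/31 ≈ 126.73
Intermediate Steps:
O = -1 (O = 3 - 4 = -1)
r(F, j) = 5 + F*j
V(M) = √3 (V(M) = √(-1 + 4) = √3)
B = 39/31 (B = (5 + (2/(-1) - 2/1)*11)/(-31) = (5 + (2*(-1) - 2*1)*11)*(-1/31) = (5 + (-2 - 2)*11)*(-1/31) = (5 - 4*11)*(-1/31) = (5 - 44)*(-1/31) = -39*(-1/31) = 39/31 ≈ 1.2581)
(99 + V(5))*B = (99 + √3)*(39/31) = 3861/31 + 39*√3/31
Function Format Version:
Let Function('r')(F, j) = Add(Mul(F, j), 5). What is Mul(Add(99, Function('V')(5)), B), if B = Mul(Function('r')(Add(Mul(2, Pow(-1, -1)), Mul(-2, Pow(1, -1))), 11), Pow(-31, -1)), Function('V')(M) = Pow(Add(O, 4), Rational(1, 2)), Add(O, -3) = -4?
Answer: Add(Rational(3861, 31), Mul(Rational(39, 31), Pow(3, Rational(1, 2)))) ≈ 126.73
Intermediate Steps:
O = -1 (O = Add(3, -4) = -1)
Function('r')(F, j) = Add(5, Mul(F, j))
Function('V')(M) = Pow(3, Rational(1, 2)) (Function('V')(M) = Pow(Add(-1, 4), Rational(1, 2)) = Pow(3, Rational(1, 2)))
B = Rational(39, 31) (B = Mul(Add(5, Mul(Add(Mul(2, Pow(-1, -1)), Mul(-2, Pow(1, -1))), 11)), Pow(-31, -1)) = Mul(Add(5, Mul(Add(Mul(2, -1), Mul(-2, 1)), 11)), Rational(-1, 31)) = Mul(Add(5, Mul(Add(-2, -2), 11)), Rational(-1, 31)) = Mul(Add(5, Mul(-4, 11)), Rational(-1, 31)) = Mul(Add(5, -44), Rational(-1, 31)) = Mul(-39, Rational(-1, 31)) = Rational(39, 31) ≈ 1.2581)
Mul(Add(99, Function('V')(5)), B) = Mul(Add(99, Pow(3, Rational(1, 2))), Rational(39, 31)) = Add(Rational(3861, 31), Mul(Rational(39, 31), Pow(3, Rational(1, 2))))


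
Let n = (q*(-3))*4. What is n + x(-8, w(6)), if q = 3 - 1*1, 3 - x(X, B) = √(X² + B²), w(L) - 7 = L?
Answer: -21 - √233 ≈ -36.264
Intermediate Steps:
w(L) = 7 + L
x(X, B) = 3 - √(B² + X²) (x(X, B) = 3 - √(X² + B²) = 3 - √(B² + X²))
q = 2 (q = 3 - 1 = 2)
n = -24 (n = (2*(-3))*4 = -6*4 = -24)
n + x(-8, w(6)) = -24 + (3 - √((7 + 6)² + (-8)²)) = -24 + (3 - √(13² + 64)) = -24 + (3 - √(169 + 64)) = -24 + (3 - √233) = -21 - √233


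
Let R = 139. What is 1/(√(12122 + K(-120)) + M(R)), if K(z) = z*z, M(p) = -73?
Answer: 73/21193 + √26522/21193 ≈ 0.011129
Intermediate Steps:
K(z) = z²
1/(√(12122 + K(-120)) + M(R)) = 1/(√(12122 + (-120)²) - 73) = 1/(√(12122 + 14400) - 73) = 1/(√26522 - 73) = 1/(-73 + √26522)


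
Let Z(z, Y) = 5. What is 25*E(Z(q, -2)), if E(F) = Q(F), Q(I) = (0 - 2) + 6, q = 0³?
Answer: 100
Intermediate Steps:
q = 0
Q(I) = 4 (Q(I) = -2 + 6 = 4)
E(F) = 4
25*E(Z(q, -2)) = 25*4 = 100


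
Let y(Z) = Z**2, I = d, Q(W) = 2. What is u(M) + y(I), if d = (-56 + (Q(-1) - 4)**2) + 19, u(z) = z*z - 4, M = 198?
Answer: 40289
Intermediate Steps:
u(z) = -4 + z**2 (u(z) = z**2 - 4 = -4 + z**2)
d = -33 (d = (-56 + (2 - 4)**2) + 19 = (-56 + (-2)**2) + 19 = (-56 + 4) + 19 = -52 + 19 = -33)
I = -33
u(M) + y(I) = (-4 + 198**2) + (-33)**2 = (-4 + 39204) + 1089 = 39200 + 1089 = 40289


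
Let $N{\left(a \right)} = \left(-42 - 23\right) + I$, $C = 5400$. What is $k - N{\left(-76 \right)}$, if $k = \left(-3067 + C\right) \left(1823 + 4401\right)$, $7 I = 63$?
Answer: $14520648$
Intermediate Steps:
$I = 9$ ($I = \frac{1}{7} \cdot 63 = 9$)
$N{\left(a \right)} = -56$ ($N{\left(a \right)} = \left(-42 - 23\right) + 9 = -65 + 9 = -56$)
$k = 14520592$ ($k = \left(-3067 + 5400\right) \left(1823 + 4401\right) = 2333 \cdot 6224 = 14520592$)
$k - N{\left(-76 \right)} = 14520592 - -56 = 14520592 + 56 = 14520648$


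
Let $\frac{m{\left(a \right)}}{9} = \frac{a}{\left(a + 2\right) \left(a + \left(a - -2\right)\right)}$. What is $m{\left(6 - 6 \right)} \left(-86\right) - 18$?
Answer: $-18$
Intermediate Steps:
$m{\left(a \right)} = \frac{9 a}{\left(2 + a\right) \left(2 + 2 a\right)}$ ($m{\left(a \right)} = 9 \frac{a}{\left(a + 2\right) \left(a + \left(a - -2\right)\right)} = 9 \frac{a}{\left(2 + a\right) \left(a + \left(a + 2\right)\right)} = 9 \frac{a}{\left(2 + a\right) \left(a + \left(2 + a\right)\right)} = 9 \frac{a}{\left(2 + a\right) \left(2 + 2 a\right)} = \frac{9 a}{\left(2 + a\right) \left(2 + 2 a\right)}$)
$m{\left(6 - 6 \right)} \left(-86\right) - 18 = \frac{9 \left(6 - 6\right)}{2 \left(2 + \left(6 - 6\right)^{2} + 3 \left(6 - 6\right)\right)} \left(-86\right) - 18 = \frac{9}{2} \cdot 0 \frac{1}{2 + 0^{2} + 3 \cdot 0} \left(-86\right) - 18 = \frac{9}{2} \cdot 0 \frac{1}{2 + 0 + 0} \left(-86\right) - 18 = \frac{9}{2} \cdot 0 \cdot \frac{1}{2} \left(-86\right) - 18 = 0 \left(-86\right) - 18 = 0 - 18 = -18$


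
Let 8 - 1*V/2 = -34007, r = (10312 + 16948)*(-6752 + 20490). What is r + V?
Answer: 374565910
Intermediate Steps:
r = 374497880 (r = 27260*13738 = 374497880)
V = 68030 (V = 16 - 2*(-34007) = 16 + 68014 = 68030)
r + V = 374497880 + 68030 = 374565910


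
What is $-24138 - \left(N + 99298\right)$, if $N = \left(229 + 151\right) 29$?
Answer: $-134456$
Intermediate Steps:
$N = 11020$ ($N = 380 \cdot 29 = 11020$)
$-24138 - \left(N + 99298\right) = -24138 - \left(11020 + 99298\right) = -24138 - 110318 = -134456$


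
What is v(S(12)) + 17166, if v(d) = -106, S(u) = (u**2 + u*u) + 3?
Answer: 17060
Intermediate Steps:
S(u) = 3 + 2*u**2 (S(u) = (u**2 + u**2) + 3 = 2*u**2 + 3 = 3 + 2*u**2)
v(S(12)) + 17166 = -106 + 17166 = 17060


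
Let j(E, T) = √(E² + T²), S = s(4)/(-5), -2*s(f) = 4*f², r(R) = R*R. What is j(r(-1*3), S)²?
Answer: 3049/25 ≈ 121.96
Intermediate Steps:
r(R) = R²
s(f) = -2*f²
S = 32/5 (S = -2*4²/(-5) = -2*16*(-⅕) = -32*(-⅕) = 32/5 ≈ 6.4000)
j(r(-1*3), S)² = (√(((-1*3)²)² + (32/5)²))² = (√(((-3)²)² + 1024/25))² = (√(9² + 1024/25))² = (√(81 + 1024/25))² = (√(3049/25))² = (√3049/5)² = 3049/25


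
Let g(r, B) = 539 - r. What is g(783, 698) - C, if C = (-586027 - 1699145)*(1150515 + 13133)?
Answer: 2659135827212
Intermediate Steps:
C = -2659135827456 (C = -2285172*1163648 = -2659135827456)
g(783, 698) - C = (539 - 1*783) - 1*(-2659135827456) = (539 - 783) + 2659135827456 = -244 + 2659135827456 = 2659135827212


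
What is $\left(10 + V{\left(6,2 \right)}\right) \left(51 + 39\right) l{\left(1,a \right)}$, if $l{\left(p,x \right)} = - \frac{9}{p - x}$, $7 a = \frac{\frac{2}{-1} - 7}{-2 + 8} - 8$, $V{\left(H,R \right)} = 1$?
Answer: $-3780$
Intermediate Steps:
$a = - \frac{19}{14}$ ($a = \frac{\frac{\frac{2}{-1} - 7}{-2 + 8} - 8}{7} = \frac{\frac{2 \left(-1\right) - 7}{6} - 8}{7} = \frac{\left(-2 - 7\right) \frac{1}{6} - 8}{7} = \frac{\left(-9\right) \frac{1}{6} - 8}{7} = \frac{- \frac{3}{2} - 8}{7} = \frac{1}{7} \left(- \frac{19}{2}\right) = - \frac{19}{14} \approx -1.3571$)
$\left(10 + V{\left(6,2 \right)}\right) \left(51 + 39\right) l{\left(1,a \right)} = \left(10 + 1\right) \left(51 + 39\right) \frac{9}{- \frac{19}{14} - 1} = 11 \cdot 90 \frac{9}{- \frac{19}{14} - 1} = 990 \frac{9}{- \frac{33}{14}} = 990 \cdot 9 \left(- \frac{14}{33}\right) = 990 \left(- \frac{42}{11}\right) = -3780$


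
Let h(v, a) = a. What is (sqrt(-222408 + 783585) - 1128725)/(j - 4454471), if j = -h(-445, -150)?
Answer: 1128725/4454321 - 3*sqrt(62353)/4454321 ≈ 0.25323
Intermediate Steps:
j = 150 (j = -1*(-150) = 150)
(sqrt(-222408 + 783585) - 1128725)/(j - 4454471) = (sqrt(-222408 + 783585) - 1128725)/(150 - 4454471) = (sqrt(561177) - 1128725)/(-4454321) = (3*sqrt(62353) - 1128725)*(-1/4454321) = (-1128725 + 3*sqrt(62353))*(-1/4454321) = 1128725/4454321 - 3*sqrt(62353)/4454321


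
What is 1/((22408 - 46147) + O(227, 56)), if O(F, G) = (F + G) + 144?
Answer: -1/23312 ≈ -4.2896e-5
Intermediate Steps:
O(F, G) = 144 + F + G
1/((22408 - 46147) + O(227, 56)) = 1/((22408 - 46147) + (144 + 227 + 56)) = 1/(-23739 + 427) = 1/(-23312) = -1/23312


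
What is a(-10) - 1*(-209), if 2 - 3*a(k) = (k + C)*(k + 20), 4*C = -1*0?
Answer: 243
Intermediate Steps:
C = 0 (C = (-1*0)/4 = (¼)*0 = 0)
a(k) = ⅔ - k*(20 + k)/3 (a(k) = ⅔ - (k + 0)*(k + 20)/3 = ⅔ - k*(20 + k)/3)
a(-10) - 1*(-209) = (⅔ - 20/3*(-10) - ⅓*(-10)²) - 1*(-209) = (⅔ + 200/3 - ⅓*100) + 209 = (⅔ + 200/3 - 100/3) + 209 = 34 + 209 = 243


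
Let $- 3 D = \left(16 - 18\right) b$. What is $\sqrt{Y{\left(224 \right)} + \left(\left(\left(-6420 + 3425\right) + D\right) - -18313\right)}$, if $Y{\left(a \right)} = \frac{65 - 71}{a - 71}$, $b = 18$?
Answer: $\frac{2 \sqrt{9968307}}{51} \approx 123.81$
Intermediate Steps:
$D = 12$ ($D = - \frac{\left(16 - 18\right) 18}{3} = - \frac{\left(-2\right) 18}{3} = \left(- \frac{1}{3}\right) \left(-36\right) = 12$)
$Y{\left(a \right)} = - \frac{6}{-71 + a}$
$\sqrt{Y{\left(224 \right)} + \left(\left(\left(-6420 + 3425\right) + D\right) - -18313\right)} = \sqrt{- \frac{6}{-71 + 224} + \left(\left(\left(-6420 + 3425\right) + 12\right) - -18313\right)} = \sqrt{- \frac{6}{153} + \left(\left(-2995 + 12\right) + 18313\right)} = \sqrt{\left(-6\right) \frac{1}{153} + \left(-2983 + 18313\right)} = \sqrt{- \frac{2}{51} + 15330} = \sqrt{\frac{781828}{51}} = \frac{2 \sqrt{9968307}}{51}$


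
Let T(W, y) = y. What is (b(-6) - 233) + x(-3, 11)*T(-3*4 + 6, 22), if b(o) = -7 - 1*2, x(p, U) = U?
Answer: 0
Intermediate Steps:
b(o) = -9 (b(o) = -7 - 2 = -9)
(b(-6) - 233) + x(-3, 11)*T(-3*4 + 6, 22) = (-9 - 233) + 11*22 = -242 + 242 = 0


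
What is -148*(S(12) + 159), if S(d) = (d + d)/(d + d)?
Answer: -23680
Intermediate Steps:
S(d) = 1 (S(d) = (2*d)/((2*d)) = (2*d)*(1/(2*d)) = 1)
-148*(S(12) + 159) = -148*(1 + 159) = -148*160 = -23680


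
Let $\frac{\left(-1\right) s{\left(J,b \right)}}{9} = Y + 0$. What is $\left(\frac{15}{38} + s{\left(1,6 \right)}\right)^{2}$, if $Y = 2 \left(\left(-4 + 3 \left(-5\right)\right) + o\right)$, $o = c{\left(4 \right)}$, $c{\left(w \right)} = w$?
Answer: $\frac{105575625}{1444} \approx 73113.0$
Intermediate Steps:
$o = 4$
$Y = -30$ ($Y = 2 \left(\left(-4 + 3 \left(-5\right)\right) + 4\right) = 2 \left(\left(-4 - 15\right) + 4\right) = 2 \left(-19 + 4\right) = 2 \left(-15\right) = -30$)
$s{\left(J,b \right)} = 270$ ($s{\left(J,b \right)} = - 9 \left(-30 + 0\right) = \left(-9\right) \left(-30\right) = 270$)
$\left(\frac{15}{38} + s{\left(1,6 \right)}\right)^{2} = \left(\frac{15}{38} + 270\right)^{2} = \left(\frac{10275}{38}\right)^{2} = \frac{105575625}{1444}$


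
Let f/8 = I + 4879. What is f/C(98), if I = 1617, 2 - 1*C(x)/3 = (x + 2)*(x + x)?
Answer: -25984/29397 ≈ -0.88390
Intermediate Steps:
C(x) = 6 - 6*x*(2 + x) (C(x) = 6 - 3*(x + 2)*(x + x) = 6 - 3*(2 + x)*2*x = 6 - 6*x*(2 + x))
f = 51968 (f = 8*(1617 + 4879) = 8*6496 = 51968)
f/C(98) = 51968/(6 - 12*98 - 6*98**2) = 51968/(6 - 1176 - 6*9604) = 51968/(6 - 1176 - 57624) = 51968/(-58794) = 51968*(-1/58794) = -25984/29397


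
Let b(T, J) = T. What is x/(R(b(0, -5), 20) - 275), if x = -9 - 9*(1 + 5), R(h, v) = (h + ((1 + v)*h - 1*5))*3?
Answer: 63/290 ≈ 0.21724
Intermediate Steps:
R(h, v) = -15 + 3*h + 3*h*(1 + v) (R(h, v) = (h + (h*(1 + v) - 5))*3 = (h + (-5 + h*(1 + v)))*3 = (-5 + h + h*(1 + v))*3 = -15 + 3*h + 3*h*(1 + v))
x = -63 (x = -9 - 9*6 = -9 - 54 = -63)
x/(R(b(0, -5), 20) - 275) = -63/((-15 + 6*0 + 3*0*20) - 275) = -63/((-15 + 0 + 0) - 275) = -63/(-15 - 275) = -63/(-290) = -63*(-1/290) = 63/290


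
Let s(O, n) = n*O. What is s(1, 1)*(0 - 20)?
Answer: -20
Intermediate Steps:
s(O, n) = O*n
s(1, 1)*(0 - 20) = (1*1)*(0 - 20) = 1*(-20) = -20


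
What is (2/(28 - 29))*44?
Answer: -88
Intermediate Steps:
(2/(28 - 29))*44 = (2/(-1))*44 = (2*(-1))*44 = -2*44 = -88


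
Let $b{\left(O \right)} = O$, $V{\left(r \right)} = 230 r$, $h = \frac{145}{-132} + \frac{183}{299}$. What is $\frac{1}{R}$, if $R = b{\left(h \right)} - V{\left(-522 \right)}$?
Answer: $\frac{39468}{4738508881} \approx 8.3292 \cdot 10^{-6}$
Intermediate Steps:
$h = - \frac{19199}{39468}$ ($h = 145 \left(- \frac{1}{132}\right) + 183 \cdot \frac{1}{299} = - \frac{145}{132} + \frac{183}{299} = - \frac{19199}{39468} \approx -0.48644$)
$R = \frac{4738508881}{39468}$ ($R = - \frac{19199}{39468} - 230 \left(-522\right) = - \frac{19199}{39468} - -120060 = - \frac{19199}{39468} + 120060 = \frac{4738508881}{39468} \approx 1.2006 \cdot 10^{5}$)
$\frac{1}{R} = \frac{1}{\frac{4738508881}{39468}} = \frac{39468}{4738508881}$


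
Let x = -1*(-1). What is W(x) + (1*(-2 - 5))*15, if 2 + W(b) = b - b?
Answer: -107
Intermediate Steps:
x = 1
W(b) = -2 (W(b) = -2 + (b - b) = -2 + 0 = -2)
W(x) + (1*(-2 - 5))*15 = -2 + (1*(-2 - 5))*15 = -2 + (1*(-7))*15 = -2 - 7*15 = -2 - 105 = -107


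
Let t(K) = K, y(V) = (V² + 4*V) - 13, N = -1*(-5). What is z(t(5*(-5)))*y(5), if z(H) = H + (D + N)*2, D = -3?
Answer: -672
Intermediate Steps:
N = 5
y(V) = -13 + V² + 4*V
z(H) = 4 + H (z(H) = H + (-3 + 5)*2 = H + 2*2 = H + 4 = 4 + H)
z(t(5*(-5)))*y(5) = (4 + 5*(-5))*(-13 + 5² + 4*5) = (4 - 25)*(-13 + 25 + 20) = -21*32 = -672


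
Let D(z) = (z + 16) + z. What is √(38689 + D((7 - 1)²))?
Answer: √38777 ≈ 196.92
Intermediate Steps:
D(z) = 16 + 2*z (D(z) = (16 + z) + z = 16 + 2*z)
√(38689 + D((7 - 1)²)) = √(38689 + (16 + 2*(7 - 1)²)) = √(38689 + (16 + 2*6²)) = √(38689 + (16 + 2*36)) = √(38689 + (16 + 72)) = √(38689 + 88) = √38777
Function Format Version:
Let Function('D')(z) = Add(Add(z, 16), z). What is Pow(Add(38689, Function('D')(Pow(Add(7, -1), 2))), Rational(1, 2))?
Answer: Pow(38777, Rational(1, 2)) ≈ 196.92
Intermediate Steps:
Function('D')(z) = Add(16, Mul(2, z)) (Function('D')(z) = Add(Add(16, z), z) = Add(16, Mul(2, z)))
Pow(Add(38689, Function('D')(Pow(Add(7, -1), 2))), Rational(1, 2)) = Pow(Add(38689, Add(16, Mul(2, Pow(Add(7, -1), 2)))), Rational(1, 2)) = Pow(Add(38689, Add(16, Mul(2, Pow(6, 2)))), Rational(1, 2)) = Pow(Add(38689, Add(16, Mul(2, 36))), Rational(1, 2)) = Pow(Add(38689, Add(16, 72)), Rational(1, 2)) = Pow(Add(38689, 88), Rational(1, 2)) = Pow(38777, Rational(1, 2))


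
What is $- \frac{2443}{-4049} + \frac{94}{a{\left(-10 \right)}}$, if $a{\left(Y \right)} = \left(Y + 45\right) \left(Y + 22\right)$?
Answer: $\frac{703333}{850290} \approx 0.82717$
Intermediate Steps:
$a{\left(Y \right)} = \left(22 + Y\right) \left(45 + Y\right)$ ($a{\left(Y \right)} = \left(45 + Y\right) \left(22 + Y\right) = \left(22 + Y\right) \left(45 + Y\right)$)
$- \frac{2443}{-4049} + \frac{94}{a{\left(-10 \right)}} = - \frac{2443}{-4049} + \frac{94}{990 + \left(-10\right)^{2} + 67 \left(-10\right)} = \left(-2443\right) \left(- \frac{1}{4049}\right) + \frac{94}{990 + 100 - 670} = \frac{2443}{4049} + \frac{94}{420} = \frac{2443}{4049} + 94 \cdot \frac{1}{420} = \frac{2443}{4049} + \frac{47}{210} = \frac{703333}{850290}$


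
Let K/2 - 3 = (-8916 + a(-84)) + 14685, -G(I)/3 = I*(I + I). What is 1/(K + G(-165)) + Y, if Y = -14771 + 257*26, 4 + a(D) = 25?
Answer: -1227618997/151764 ≈ -8089.0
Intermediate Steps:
G(I) = -6*I**2 (G(I) = -3*I*(I + I) = -3*I*2*I = -6*I**2)
a(D) = 21 (a(D) = -4 + 25 = 21)
K = 11586 (K = 6 + 2*((-8916 + 21) + 14685) = 6 + 2*(-8895 + 14685) = 6 + 2*5790 = 6 + 11580 = 11586)
Y = -8089 (Y = -14771 + 6682 = -8089)
1/(K + G(-165)) + Y = 1/(11586 - 6*(-165)**2) - 8089 = 1/(11586 - 6*27225) - 8089 = 1/(11586 - 163350) - 8089 = 1/(-151764) - 8089 = -1/151764 - 8089 = -1227618997/151764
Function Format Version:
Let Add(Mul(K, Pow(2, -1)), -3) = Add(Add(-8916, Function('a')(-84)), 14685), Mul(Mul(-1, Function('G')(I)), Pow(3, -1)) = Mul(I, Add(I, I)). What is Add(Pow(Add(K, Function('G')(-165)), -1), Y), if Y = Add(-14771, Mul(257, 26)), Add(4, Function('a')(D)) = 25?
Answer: Rational(-1227618997, 151764) ≈ -8089.0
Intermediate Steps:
Function('G')(I) = Mul(-6, Pow(I, 2)) (Function('G')(I) = Mul(-3, Mul(I, Add(I, I))) = Mul(-3, Mul(I, Mul(2, I))) = Mul(-3, Mul(2, Pow(I, 2))) = Mul(-6, Pow(I, 2)))
Function('a')(D) = 21 (Function('a')(D) = Add(-4, 25) = 21)
K = 11586 (K = Add(6, Mul(2, Add(Add(-8916, 21), 14685))) = Add(6, Mul(2, Add(-8895, 14685))) = Add(6, Mul(2, 5790)) = Add(6, 11580) = 11586)
Y = -8089 (Y = Add(-14771, 6682) = -8089)
Add(Pow(Add(K, Function('G')(-165)), -1), Y) = Add(Pow(Add(11586, Mul(-6, Pow(-165, 2))), -1), -8089) = Add(Pow(Add(11586, Mul(-6, 27225)), -1), -8089) = Add(Pow(Add(11586, -163350), -1), -8089) = Add(Pow(-151764, -1), -8089) = Add(Rational(-1, 151764), -8089) = Rational(-1227618997, 151764)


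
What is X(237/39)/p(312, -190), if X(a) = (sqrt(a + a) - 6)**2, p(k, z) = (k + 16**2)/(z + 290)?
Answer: 7825/923 - 150*sqrt(2054)/923 ≈ 1.1125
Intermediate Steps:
p(k, z) = (256 + k)/(290 + z) (p(k, z) = (k + 256)/(290 + z) = (256 + k)/(290 + z))
X(a) = (-6 + sqrt(2)*sqrt(a))**2 (X(a) = (sqrt(2*a) - 6)**2 = (sqrt(2)*sqrt(a) - 6)**2 = (-6 + sqrt(2)*sqrt(a))**2)
X(237/39)/p(312, -190) = (-6 + sqrt(2)*sqrt(237/39))**2/(((256 + 312)/(290 - 190))) = (-6 + sqrt(2)*sqrt(237*(1/39)))**2/((568/100)) = (-6 + sqrt(2)*sqrt(79/13))**2/(((1/100)*568)) = (-6 + sqrt(2)*(sqrt(1027)/13))**2/(142/25) = (-6 + sqrt(2054)/13)**2*(25/142) = 25*(-6 + sqrt(2054)/13)**2/142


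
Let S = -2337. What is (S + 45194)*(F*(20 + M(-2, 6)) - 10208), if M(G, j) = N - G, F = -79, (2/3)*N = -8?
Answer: -471341286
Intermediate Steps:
N = -12 (N = (3/2)*(-8) = -12)
M(G, j) = -12 - G
(S + 45194)*(F*(20 + M(-2, 6)) - 10208) = (-2337 + 45194)*(-79*(20 + (-12 - 1*(-2))) - 10208) = 42857*(-79*(20 + (-12 + 2)) - 10208) = 42857*(-79*(20 - 10) - 10208) = 42857*(-79*10 - 10208) = 42857*(-790 - 10208) = 42857*(-10998) = -471341286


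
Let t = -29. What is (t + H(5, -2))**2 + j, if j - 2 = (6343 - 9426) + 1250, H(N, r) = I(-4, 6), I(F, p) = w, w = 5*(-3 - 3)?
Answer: 1650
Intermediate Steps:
w = -30 (w = 5*(-6) = -30)
I(F, p) = -30
H(N, r) = -30
j = -1831 (j = 2 + ((6343 - 9426) + 1250) = 2 + (-3083 + 1250) = 2 - 1833 = -1831)
(t + H(5, -2))**2 + j = (-29 - 30)**2 - 1831 = (-59)**2 - 1831 = 3481 - 1831 = 1650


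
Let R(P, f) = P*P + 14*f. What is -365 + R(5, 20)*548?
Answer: 166775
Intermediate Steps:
R(P, f) = P**2 + 14*f
-365 + R(5, 20)*548 = -365 + (5**2 + 14*20)*548 = -365 + (25 + 280)*548 = -365 + 305*548 = -365 + 167140 = 166775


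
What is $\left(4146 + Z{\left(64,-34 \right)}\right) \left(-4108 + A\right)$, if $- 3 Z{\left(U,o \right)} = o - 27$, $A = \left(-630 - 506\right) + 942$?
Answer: $-17923566$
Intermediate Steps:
$A = -194$ ($A = -1136 + 942 = -194$)
$Z{\left(U,o \right)} = 9 - \frac{o}{3}$ ($Z{\left(U,o \right)} = - \frac{o - 27}{3} = - \frac{-27 + o}{3} = 9 - \frac{o}{3}$)
$\left(4146 + Z{\left(64,-34 \right)}\right) \left(-4108 + A\right) = \left(4146 + \left(9 - - \frac{34}{3}\right)\right) \left(-4108 - 194\right) = \left(4146 + \left(9 + \frac{34}{3}\right)\right) \left(-4302\right) = \left(4146 + \frac{61}{3}\right) \left(-4302\right) = \frac{12499}{3} \left(-4302\right) = -17923566$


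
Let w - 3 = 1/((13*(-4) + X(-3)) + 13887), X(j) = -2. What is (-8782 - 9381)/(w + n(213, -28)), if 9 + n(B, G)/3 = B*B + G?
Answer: -251248779/1881274168 ≈ -0.13355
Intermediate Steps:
n(B, G) = -27 + 3*G + 3*B² (n(B, G) = -27 + 3*(B*B + G) = -27 + 3*(B² + G) = -27 + 3*(G + B²) = -27 + (3*G + 3*B²) = -27 + 3*G + 3*B²)
w = 41500/13833 (w = 3 + 1/((13*(-4) - 2) + 13887) = 3 + 1/((-52 - 2) + 13887) = 3 + 1/(-54 + 13887) = 3 + 1/13833 = 41500/13833 ≈ 3.0001)
(-8782 - 9381)/(w + n(213, -28)) = (-8782 - 9381)/(41500/13833 + (-27 + 3*(-28) + 3*213²)) = -18163/(41500/13833 + (-27 - 84 + 3*45369)) = -18163/(41500/13833 + (-27 - 84 + 136107)) = -18163/(41500/13833 + 135996) = -18163/1881274168/13833 = -18163*13833/1881274168 = -251248779/1881274168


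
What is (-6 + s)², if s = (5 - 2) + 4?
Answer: 1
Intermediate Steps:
s = 7 (s = 3 + 4 = 7)
(-6 + s)² = (-6 + 7)² = 1² = 1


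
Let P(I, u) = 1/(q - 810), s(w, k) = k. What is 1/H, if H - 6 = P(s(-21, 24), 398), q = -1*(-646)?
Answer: 164/983 ≈ 0.16684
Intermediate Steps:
q = 646
P(I, u) = -1/164 (P(I, u) = 1/(646 - 810) = 1/(-164) = -1/164)
H = 983/164 (H = 6 - 1/164 = 983/164 ≈ 5.9939)
1/H = 1/(983/164) = 164/983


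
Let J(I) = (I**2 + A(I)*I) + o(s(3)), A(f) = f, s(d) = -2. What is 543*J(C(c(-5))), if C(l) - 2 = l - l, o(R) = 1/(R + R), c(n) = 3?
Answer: 16833/4 ≈ 4208.3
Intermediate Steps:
o(R) = 1/(2*R)
C(l) = 2 (C(l) = 2 + (l - l) = 2 + 0 = 2)
J(I) = -1/4 + 2*I**2 (J(I) = (I**2 + I*I) + (1/2)/(-2) = (I**2 + I**2) + (1/2)*(-1/2) = 2*I**2 - 1/4 = -1/4 + 2*I**2)
543*J(C(c(-5))) = 543*(-1/4 + 2*2**2) = 543*(-1/4 + 2*4) = 543*(-1/4 + 8) = 543*(31/4) = 16833/4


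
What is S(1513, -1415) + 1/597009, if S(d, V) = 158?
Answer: 94327423/597009 ≈ 158.00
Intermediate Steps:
S(1513, -1415) + 1/597009 = 158 + 1/597009 = 94327423/597009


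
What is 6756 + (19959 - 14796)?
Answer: 11919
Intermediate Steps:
6756 + (19959 - 14796) = 6756 + 5163 = 11919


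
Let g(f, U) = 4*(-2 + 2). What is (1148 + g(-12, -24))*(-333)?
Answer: -382284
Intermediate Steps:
g(f, U) = 0 (g(f, U) = 4*0 = 0)
(1148 + g(-12, -24))*(-333) = (1148 + 0)*(-333) = 1148*(-333) = -382284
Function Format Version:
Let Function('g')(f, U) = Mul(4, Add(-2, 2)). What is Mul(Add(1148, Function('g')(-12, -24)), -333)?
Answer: -382284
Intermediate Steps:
Function('g')(f, U) = 0 (Function('g')(f, U) = Mul(4, 0) = 0)
Mul(Add(1148, Function('g')(-12, -24)), -333) = Mul(Add(1148, 0), -333) = Mul(1148, -333) = -382284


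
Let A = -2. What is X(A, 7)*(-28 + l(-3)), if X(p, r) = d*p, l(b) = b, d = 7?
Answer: 434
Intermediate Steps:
X(p, r) = 7*p
X(A, 7)*(-28 + l(-3)) = (7*(-2))*(-28 - 3) = -14*(-31) = 434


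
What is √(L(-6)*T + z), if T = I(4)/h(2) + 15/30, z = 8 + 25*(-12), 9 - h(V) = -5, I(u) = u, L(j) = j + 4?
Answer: I*√14385/7 ≈ 17.134*I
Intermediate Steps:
L(j) = 4 + j
h(V) = 14 (h(V) = 9 - 1*(-5) = 9 + 5 = 14)
z = -292 (z = 8 - 300 = -292)
T = 11/14 (T = 4/14 + 15/30 = 4*(1/14) + 15*(1/30) = 2/7 + ½ = 11/14 ≈ 0.78571)
√(L(-6)*T + z) = √((4 - 6)*(11/14) - 292) = √(-2*11/14 - 292) = √(-11/7 - 292) = √(-2055/7) = I*√14385/7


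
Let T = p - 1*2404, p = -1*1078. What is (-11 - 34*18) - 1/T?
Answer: -2169285/3482 ≈ -623.00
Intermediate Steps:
p = -1078
T = -3482 (T = -1078 - 1*2404 = -1078 - 2404 = -3482)
(-11 - 34*18) - 1/T = (-11 - 34*18) - 1/(-3482) = (-11 - 612) - 1*(-1/3482) = -623 + 1/3482 = -2169285/3482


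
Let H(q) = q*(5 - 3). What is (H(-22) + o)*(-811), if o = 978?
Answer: -757474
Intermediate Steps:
H(q) = 2*q (H(q) = q*2 = 2*q)
(H(-22) + o)*(-811) = (2*(-22) + 978)*(-811) = (-44 + 978)*(-811) = 934*(-811) = -757474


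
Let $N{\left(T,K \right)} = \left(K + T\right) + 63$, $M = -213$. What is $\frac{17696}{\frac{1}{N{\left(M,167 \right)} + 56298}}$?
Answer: $996550240$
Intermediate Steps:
$N{\left(T,K \right)} = 63 + K + T$
$\frac{17696}{\frac{1}{N{\left(M,167 \right)} + 56298}} = \frac{17696}{\frac{1}{\left(63 + 167 - 213\right) + 56298}} = \frac{17696}{\frac{1}{17 + 56298}} = \frac{17696}{\frac{1}{56315}} = 17696 \frac{1}{\frac{1}{56315}} = 17696 \cdot 56315 = 996550240$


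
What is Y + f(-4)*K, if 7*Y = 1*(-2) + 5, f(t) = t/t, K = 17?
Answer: 122/7 ≈ 17.429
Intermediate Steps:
f(t) = 1
Y = 3/7 (Y = (1*(-2) + 5)/7 = (-2 + 5)/7 = (⅐)*3 = 3/7 ≈ 0.42857)
Y + f(-4)*K = 3/7 + 1*17 = 3/7 + 17 = 122/7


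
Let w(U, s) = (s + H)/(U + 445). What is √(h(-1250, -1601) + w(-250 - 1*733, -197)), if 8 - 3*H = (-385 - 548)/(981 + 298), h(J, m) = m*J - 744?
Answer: 2*√532804769274788085/1032153 ≈ 1414.4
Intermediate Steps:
h(J, m) = -744 + J*m (h(J, m) = J*m - 744 = -744 + J*m)
H = 11165/3837 (H = 8/3 - (-385 - 548)/(3*(981 + 298)) = 8/3 - (-311)/1279 = 8/3 - ⅓*(-933/1279) = 8/3 + 311/1279 = 11165/3837 ≈ 2.9098)
w(U, s) = (11165/3837 + s)/(445 + U) (w(U, s) = (s + 11165/3837)/(U + 445) = (11165/3837 + s)/(445 + U))
√(h(-1250, -1601) + w(-250 - 1*733, -197)) = √((-744 - 1250*(-1601)) + (11165/3837 - 197)/(445 + (-250 - 1*733))) = √((-744 + 2001250) - 744724/3837/(445 + (-250 - 733))) = √(2000506 - 744724/3837/(445 - 983)) = √(2000506 - 744724/3837/(-538)) = √(2000506 - 1/538*(-744724/3837)) = √(2000506 + 372362/1032153) = √(2064828641780/1032153) = 2*√532804769274788085/1032153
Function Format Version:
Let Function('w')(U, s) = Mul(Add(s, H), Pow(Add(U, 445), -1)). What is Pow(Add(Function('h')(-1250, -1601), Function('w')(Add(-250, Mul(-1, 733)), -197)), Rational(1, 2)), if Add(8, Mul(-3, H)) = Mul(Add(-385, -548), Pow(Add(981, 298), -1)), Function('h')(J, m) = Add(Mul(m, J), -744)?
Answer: Mul(Rational(2, 1032153), Pow(532804769274788085, Rational(1, 2))) ≈ 1414.4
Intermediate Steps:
Function('h')(J, m) = Add(-744, Mul(J, m)) (Function('h')(J, m) = Add(Mul(J, m), -744) = Add(-744, Mul(J, m)))
H = Rational(11165, 3837) (H = Add(Rational(8, 3), Mul(Rational(-1, 3), Mul(Add(-385, -548), Pow(Add(981, 298), -1)))) = Add(Rational(8, 3), Mul(Rational(-1, 3), Mul(-933, Pow(1279, -1)))) = Add(Rational(8, 3), Mul(Rational(-1, 3), Mul(-933, Rational(1, 1279)))) = Add(Rational(8, 3), Mul(Rational(-1, 3), Rational(-933, 1279))) = Add(Rational(8, 3), Rational(311, 1279)) = Rational(11165, 3837) ≈ 2.9098)
Function('w')(U, s) = Mul(Pow(Add(445, U), -1), Add(Rational(11165, 3837), s)) (Function('w')(U, s) = Mul(Add(s, Rational(11165, 3837)), Pow(Add(U, 445), -1)) = Mul(Add(Rational(11165, 3837), s), Pow(Add(445, U), -1)) = Mul(Pow(Add(445, U), -1), Add(Rational(11165, 3837), s)))
Pow(Add(Function('h')(-1250, -1601), Function('w')(Add(-250, Mul(-1, 733)), -197)), Rational(1, 2)) = Pow(Add(Add(-744, Mul(-1250, -1601)), Mul(Pow(Add(445, Add(-250, Mul(-1, 733))), -1), Add(Rational(11165, 3837), -197))), Rational(1, 2)) = Pow(Add(Add(-744, 2001250), Mul(Pow(Add(445, Add(-250, -733)), -1), Rational(-744724, 3837))), Rational(1, 2)) = Pow(Add(2000506, Mul(Pow(Add(445, -983), -1), Rational(-744724, 3837))), Rational(1, 2)) = Pow(Add(2000506, Mul(Pow(-538, -1), Rational(-744724, 3837))), Rational(1, 2)) = Pow(Add(2000506, Mul(Rational(-1, 538), Rational(-744724, 3837))), Rational(1, 2)) = Pow(Add(2000506, Rational(372362, 1032153)), Rational(1, 2)) = Pow(Rational(2064828641780, 1032153), Rational(1, 2)) = Mul(Rational(2, 1032153), Pow(532804769274788085, Rational(1, 2)))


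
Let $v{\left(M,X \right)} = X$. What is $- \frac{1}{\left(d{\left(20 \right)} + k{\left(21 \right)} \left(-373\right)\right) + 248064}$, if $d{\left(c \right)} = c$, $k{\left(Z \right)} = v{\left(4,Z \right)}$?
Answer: $- \frac{1}{240251} \approx -4.1623 \cdot 10^{-6}$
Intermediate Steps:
$k{\left(Z \right)} = Z$
$- \frac{1}{\left(d{\left(20 \right)} + k{\left(21 \right)} \left(-373\right)\right) + 248064} = - \frac{1}{\left(20 + 21 \left(-373\right)\right) + 248064} = - \frac{1}{\left(20 - 7833\right) + 248064} = - \frac{1}{-7813 + 248064} = - \frac{1}{240251}$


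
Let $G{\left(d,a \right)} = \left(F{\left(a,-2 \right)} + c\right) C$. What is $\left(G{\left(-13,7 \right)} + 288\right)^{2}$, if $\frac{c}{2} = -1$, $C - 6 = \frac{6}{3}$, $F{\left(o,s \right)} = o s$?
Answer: $25600$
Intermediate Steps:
$C = 8$ ($C = 6 + \frac{6}{3} = 6 + 6 \cdot \frac{1}{3} = 6 + 2 = 8$)
$c = -2$ ($c = 2 \left(-1\right) = -2$)
$G{\left(d,a \right)} = -16 - 16 a$ ($G{\left(d,a \right)} = \left(a \left(-2\right) - 2\right) 8 = \left(- 2 a - 2\right) 8 = \left(-2 - 2 a\right) 8 = -16 - 16 a$)
$\left(G{\left(-13,7 \right)} + 288\right)^{2} = \left(\left(-16 - 112\right) + 288\right)^{2} = \left(-128 + 288\right)^{2} = 160^{2} = 25600$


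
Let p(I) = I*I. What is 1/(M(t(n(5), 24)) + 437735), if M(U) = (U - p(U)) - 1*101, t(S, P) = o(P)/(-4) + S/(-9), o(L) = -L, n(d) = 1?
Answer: 81/35446022 ≈ 2.2852e-6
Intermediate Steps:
p(I) = I**2
t(S, P) = -S/9 + P/4 (t(S, P) = -P/(-4) + S/(-9) = -P*(-1/4) + S*(-1/9) = P/4 - S/9 = -S/9 + P/4)
M(U) = -101 + U - U**2 (M(U) = (U - U**2) - 1*101 = (U - U**2) - 101 = -101 + U - U**2)
1/(M(t(n(5), 24)) + 437735) = 1/((-101 + (-1/9*1 + (1/4)*24) - (-1/9*1 + (1/4)*24)**2) + 437735) = 1/((-101 + (-1/9 + 6) - (-1/9 + 6)**2) + 437735) = 1/((-101 + 53/9 - (53/9)**2) + 437735) = 1/((-101 + 53/9 - 1*2809/81) + 437735) = 1/((-101 + 53/9 - 2809/81) + 437735) = 1/(-10513/81 + 437735) = 1/(35446022/81) = 81/35446022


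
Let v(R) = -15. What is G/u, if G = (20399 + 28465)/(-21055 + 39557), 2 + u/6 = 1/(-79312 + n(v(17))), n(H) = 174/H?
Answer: -1615028496/7338272491 ≈ -0.22008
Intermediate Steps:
u = -793241/66103 (u = -12 + 6/(-79312 + 174/(-15)) = -12 + 6/(-79312 + 174*(-1/15)) = -12 + 6/(-79312 - 58/5) = -12 + 6/(-396618/5) = -12 + 6*(-5/396618) = -12 - 5/66103 = -793241/66103 ≈ -12.000)
G = 24432/9251 (G = 48864/18502 = 48864*(1/18502) = 24432/9251 ≈ 2.6410)
G/u = 24432/(9251*(-793241/66103)) = (24432/9251)*(-66103/793241) = -1615028496/7338272491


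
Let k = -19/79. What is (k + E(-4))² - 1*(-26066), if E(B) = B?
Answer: 162790131/6241 ≈ 26084.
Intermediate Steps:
k = -19/79 (k = -19*1/79 = -19/79 ≈ -0.24051)
(k + E(-4))² - 1*(-26066) = (-19/79 - 4)² - 1*(-26066) = (-335/79)² + 26066 = 112225/6241 + 26066 = 162790131/6241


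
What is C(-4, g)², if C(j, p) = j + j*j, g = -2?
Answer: 144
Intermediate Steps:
C(j, p) = j + j²
C(-4, g)² = (-4*(1 - 4))² = (-4*(-3))² = 12² = 144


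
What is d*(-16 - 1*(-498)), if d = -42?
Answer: -20244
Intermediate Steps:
d*(-16 - 1*(-498)) = -42*(-16 - 1*(-498)) = -42*(-16 + 498) = -42*482 = -20244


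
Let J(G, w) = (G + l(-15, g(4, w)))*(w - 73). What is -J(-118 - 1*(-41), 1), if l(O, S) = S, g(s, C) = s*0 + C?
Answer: -5472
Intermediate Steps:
g(s, C) = C (g(s, C) = 0 + C = C)
J(G, w) = (-73 + w)*(G + w) (J(G, w) = (G + w)*(w - 73) = (G + w)*(-73 + w) = (-73 + w)*(G + w))
-J(-118 - 1*(-41), 1) = -(1² - 73*(-118 - 1*(-41)) - 73*1 + (-118 - 1*(-41))*1) = -(1 - 73*(-118 + 41) - 73 + (-118 + 41)*1) = -(1 - 73*(-77) - 73 - 77*1) = -(1 + 5621 - 73 - 77) = -1*5472 = -5472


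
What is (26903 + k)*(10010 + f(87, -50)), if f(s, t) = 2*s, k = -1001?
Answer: 263785968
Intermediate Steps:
(26903 + k)*(10010 + f(87, -50)) = (26903 - 1001)*(10010 + 2*87) = 25902*(10010 + 174) = 25902*10184 = 263785968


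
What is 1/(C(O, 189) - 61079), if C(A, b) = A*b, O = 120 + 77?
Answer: -1/23846 ≈ -4.1936e-5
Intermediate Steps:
O = 197
1/(C(O, 189) - 61079) = 1/(197*189 - 61079) = 1/(37233 - 61079) = 1/(-23846) = -1/23846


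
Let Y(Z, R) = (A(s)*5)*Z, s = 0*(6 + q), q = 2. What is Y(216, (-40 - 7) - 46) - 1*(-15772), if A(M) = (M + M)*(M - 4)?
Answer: 15772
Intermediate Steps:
s = 0 (s = 0*(6 + 2) = 0*8 = 0)
A(M) = 2*M*(-4 + M) (A(M) = (2*M)*(-4 + M) = 2*M*(-4 + M))
Y(Z, R) = 0 (Y(Z, R) = ((2*0*(-4 + 0))*5)*Z = ((2*0*(-4))*5)*Z = (0*5)*Z = 0*Z = 0)
Y(216, (-40 - 7) - 46) - 1*(-15772) = 0 - 1*(-15772) = 0 + 15772 = 15772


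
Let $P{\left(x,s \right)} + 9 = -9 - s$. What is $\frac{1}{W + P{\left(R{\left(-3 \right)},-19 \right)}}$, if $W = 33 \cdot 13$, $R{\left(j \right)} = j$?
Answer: $\frac{1}{430} \approx 0.0023256$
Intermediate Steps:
$P{\left(x,s \right)} = -18 - s$ ($P{\left(x,s \right)} = -9 - \left(9 + s\right) = -18 - s$)
$W = 429$
$\frac{1}{W + P{\left(R{\left(-3 \right)},-19 \right)}} = \frac{1}{429 - -1} = \frac{1}{429 + \left(-18 + 19\right)} = \frac{1}{429 + 1} = \frac{1}{430}$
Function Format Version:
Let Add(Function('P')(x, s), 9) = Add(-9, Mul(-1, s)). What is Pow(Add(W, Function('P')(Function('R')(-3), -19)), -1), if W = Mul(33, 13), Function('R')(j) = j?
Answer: Rational(1, 430) ≈ 0.0023256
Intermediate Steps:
Function('P')(x, s) = Add(-18, Mul(-1, s)) (Function('P')(x, s) = Add(-9, Add(-9, Mul(-1, s))) = Add(-18, Mul(-1, s)))
W = 429
Pow(Add(W, Function('P')(Function('R')(-3), -19)), -1) = Pow(Add(429, Add(-18, Mul(-1, -19))), -1) = Pow(Add(429, Add(-18, 19)), -1) = Pow(Add(429, 1), -1) = Pow(430, -1) = Rational(1, 430)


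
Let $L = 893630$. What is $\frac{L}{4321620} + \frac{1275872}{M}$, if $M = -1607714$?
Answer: $- \frac{203856624541}{347396448834} \approx -0.58681$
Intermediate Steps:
$\frac{L}{4321620} + \frac{1275872}{M} = \frac{893630}{4321620} + \frac{1275872}{-1607714} = 893630 \cdot \frac{1}{4321620} + 1275872 \left(- \frac{1}{1607714}\right) = \frac{89363}{432162} - \frac{637936}{803857} = - \frac{203856624541}{347396448834}$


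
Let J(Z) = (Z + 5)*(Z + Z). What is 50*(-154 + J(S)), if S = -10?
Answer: -2700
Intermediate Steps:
J(Z) = 2*Z*(5 + Z) (J(Z) = (5 + Z)*(2*Z) = 2*Z*(5 + Z))
50*(-154 + J(S)) = 50*(-154 + 2*(-10)*(5 - 10)) = 50*(-154 + 2*(-10)*(-5)) = 50*(-154 + 100) = 50*(-54) = -2700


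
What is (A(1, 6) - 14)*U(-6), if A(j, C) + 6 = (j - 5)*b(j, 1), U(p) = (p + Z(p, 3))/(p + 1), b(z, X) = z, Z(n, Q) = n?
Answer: -288/5 ≈ -57.600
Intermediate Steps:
U(p) = 2*p/(1 + p) (U(p) = (p + p)/(p + 1) = (2*p)/(1 + p) = 2*p/(1 + p))
A(j, C) = -6 + j*(-5 + j) (A(j, C) = -6 + (j - 5)*j = -6 + (-5 + j)*j = -6 + j*(-5 + j))
(A(1, 6) - 14)*U(-6) = ((-6 + 1² - 5*1) - 14)*(2*(-6)/(1 - 6)) = ((-6 + 1 - 5) - 14)*(2*(-6)/(-5)) = (-10 - 14)*(2*(-6)*(-⅕)) = -24*12/5 = -288/5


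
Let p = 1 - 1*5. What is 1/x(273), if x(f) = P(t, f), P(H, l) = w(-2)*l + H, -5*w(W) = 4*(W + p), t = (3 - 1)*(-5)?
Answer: 5/6502 ≈ 0.00076899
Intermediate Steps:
t = -10 (t = 2*(-5) = -10)
p = -4 (p = 1 - 5 = -4)
w(W) = 16/5 - 4*W/5 (w(W) = -4*(W - 4)/5 = -4*(-4 + W)/5 = -(-16 + 4*W)/5 = 16/5 - 4*W/5)
P(H, l) = H + 24*l/5 (P(H, l) = (16/5 - ⅘*(-2))*l + H = (16/5 + 8/5)*l + H = 24*l/5 + H = H + 24*l/5)
x(f) = -10 + 24*f/5
1/x(273) = 1/(-10 + (24/5)*273) = 1/(-10 + 6552/5) = 1/(6502/5) = 5/6502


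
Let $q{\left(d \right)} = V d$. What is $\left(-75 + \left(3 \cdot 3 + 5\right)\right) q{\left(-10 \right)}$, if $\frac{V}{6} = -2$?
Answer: $-7320$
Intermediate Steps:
$V = -12$ ($V = 6 \left(-2\right) = -12$)
$q{\left(d \right)} = - 12 d$
$\left(-75 + \left(3 \cdot 3 + 5\right)\right) q{\left(-10 \right)} = \left(-75 + \left(3 \cdot 3 + 5\right)\right) \left(\left(-12\right) \left(-10\right)\right) = \left(-75 + \left(9 + 5\right)\right) 120 = \left(-75 + 14\right) 120 = \left(-61\right) 120 = -7320$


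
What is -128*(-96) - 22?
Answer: 12266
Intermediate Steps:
-128*(-96) - 22 = 12288 - 22 = 12266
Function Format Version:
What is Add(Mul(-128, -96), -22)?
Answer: 12266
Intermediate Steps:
Add(Mul(-128, -96), -22) = Add(12288, -22) = 12266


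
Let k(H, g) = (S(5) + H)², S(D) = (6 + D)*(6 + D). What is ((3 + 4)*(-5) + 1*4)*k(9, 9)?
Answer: -523900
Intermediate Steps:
S(D) = (6 + D)²
k(H, g) = (121 + H)² (k(H, g) = ((6 + 5)² + H)² = (11² + H)² = (121 + H)²)
((3 + 4)*(-5) + 1*4)*k(9, 9) = ((3 + 4)*(-5) + 1*4)*(121 + 9)² = (7*(-5) + 4)*130² = (-35 + 4)*16900 = -31*16900 = -523900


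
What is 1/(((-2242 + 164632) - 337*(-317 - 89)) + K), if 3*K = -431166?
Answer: 1/155490 ≈ 6.4313e-6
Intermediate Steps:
K = -143722 (K = (⅓)*(-431166) = -143722)
1/(((-2242 + 164632) - 337*(-317 - 89)) + K) = 1/(((-2242 + 164632) - 337*(-317 - 89)) - 143722) = 1/((162390 - 337*(-406)) - 143722) = 1/((162390 - 1*(-136822)) - 143722) = 1/((162390 + 136822) - 143722) = 1/(299212 - 143722) = 1/155490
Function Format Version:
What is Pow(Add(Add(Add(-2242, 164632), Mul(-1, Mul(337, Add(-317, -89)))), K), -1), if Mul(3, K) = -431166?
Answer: Rational(1, 155490) ≈ 6.4313e-6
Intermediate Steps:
K = -143722 (K = Mul(Rational(1, 3), -431166) = -143722)
Pow(Add(Add(Add(-2242, 164632), Mul(-1, Mul(337, Add(-317, -89)))), K), -1) = Pow(Add(Add(Add(-2242, 164632), Mul(-1, Mul(337, Add(-317, -89)))), -143722), -1) = Pow(Add(Add(162390, Mul(-1, Mul(337, -406))), -143722), -1) = Pow(Add(Add(162390, Mul(-1, -136822)), -143722), -1) = Pow(Add(Add(162390, 136822), -143722), -1) = Pow(Add(299212, -143722), -1) = Pow(155490, -1) = Rational(1, 155490)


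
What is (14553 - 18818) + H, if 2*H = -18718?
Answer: -13624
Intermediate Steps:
H = -9359 (H = (½)*(-18718) = -9359)
(14553 - 18818) + H = (14553 - 18818) - 9359 = -4265 - 9359 = -13624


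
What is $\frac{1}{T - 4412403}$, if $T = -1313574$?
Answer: $- \frac{1}{5725977} \approx -1.7464 \cdot 10^{-7}$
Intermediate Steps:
$\frac{1}{T - 4412403} = \frac{1}{-1313574 - 4412403} = \frac{1}{-5725977} = - \frac{1}{5725977}$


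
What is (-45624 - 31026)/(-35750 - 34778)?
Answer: 38325/35264 ≈ 1.0868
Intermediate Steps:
(-45624 - 31026)/(-35750 - 34778) = -76650/(-70528) = -76650*(-1/70528) = 38325/35264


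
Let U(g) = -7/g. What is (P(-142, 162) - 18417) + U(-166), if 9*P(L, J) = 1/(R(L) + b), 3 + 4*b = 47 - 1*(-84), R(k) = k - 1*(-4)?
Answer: -729145819/39591 ≈ -18417.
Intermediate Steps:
R(k) = 4 + k (R(k) = k + 4 = 4 + k)
b = 32 (b = -¾ + (47 - 1*(-84))/4 = -¾ + (47 + 84)/4 = -¾ + (¼)*131 = -¾ + 131/4 = 32)
P(L, J) = 1/(9*(36 + L)) (P(L, J) = 1/(9*((4 + L) + 32)) = 1/(9*(36 + L)))
(P(-142, 162) - 18417) + U(-166) = (1/(9*(36 - 142)) - 18417) - 7/(-166) = ((⅑)/(-106) - 18417) - 7*(-1/166) = ((⅑)*(-1/106) - 18417) + 7/166 = (-1/954 - 18417) + 7/166 = -17569819/954 + 7/166 = -729145819/39591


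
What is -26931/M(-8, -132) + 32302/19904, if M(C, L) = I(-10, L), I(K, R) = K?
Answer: 134089411/49760 ≈ 2694.7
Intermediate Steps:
M(C, L) = -10
-26931/M(-8, -132) + 32302/19904 = -26931/(-10) + 32302/19904 = -26931*(-⅒) + 32302*(1/19904) = 26931/10 + 16151/9952 = 134089411/49760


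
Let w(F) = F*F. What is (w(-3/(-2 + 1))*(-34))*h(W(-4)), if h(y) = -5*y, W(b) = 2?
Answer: 3060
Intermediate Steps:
w(F) = F²
(w(-3/(-2 + 1))*(-34))*h(W(-4)) = ((-3/(-2 + 1))²*(-34))*(-5*2) = ((-3/(-1))²*(-34))*(-10) = ((-1*(-3))²*(-34))*(-10) = (3²*(-34))*(-10) = (9*(-34))*(-10) = -306*(-10) = 3060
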